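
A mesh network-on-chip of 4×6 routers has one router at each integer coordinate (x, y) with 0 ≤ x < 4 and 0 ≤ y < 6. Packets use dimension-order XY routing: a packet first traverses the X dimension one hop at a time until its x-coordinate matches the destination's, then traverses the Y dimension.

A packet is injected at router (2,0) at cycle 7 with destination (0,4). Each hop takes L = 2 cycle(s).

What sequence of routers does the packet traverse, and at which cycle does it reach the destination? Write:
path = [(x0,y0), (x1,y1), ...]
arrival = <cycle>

#0 — 2,0 | c7
#1 — 1,0 | c9 | W
#2 — 0,0 | c11 | W
#3 — 0,1 | c13 | N
#4 — 0,2 | c15 | N
#5 — 0,3 | c17 | N
#6 — 0,4 | c19 | N

path = [(2,0), (1,0), (0,0), (0,1), (0,2), (0,3), (0,4)]
arrival = 19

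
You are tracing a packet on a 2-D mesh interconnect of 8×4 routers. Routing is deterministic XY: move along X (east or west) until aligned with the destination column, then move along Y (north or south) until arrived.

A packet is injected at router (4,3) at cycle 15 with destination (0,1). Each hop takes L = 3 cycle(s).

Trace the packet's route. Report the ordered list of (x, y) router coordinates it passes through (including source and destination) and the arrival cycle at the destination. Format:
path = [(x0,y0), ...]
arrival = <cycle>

hop 0: (4,3) @ cyc 15
hop 1: (3,3) @ cyc 18  [W]
hop 2: (2,3) @ cyc 21  [W]
hop 3: (1,3) @ cyc 24  [W]
hop 4: (0,3) @ cyc 27  [W]
hop 5: (0,2) @ cyc 30  [S]
hop 6: (0,1) @ cyc 33  [S]

path = [(4,3), (3,3), (2,3), (1,3), (0,3), (0,2), (0,1)]
arrival = 33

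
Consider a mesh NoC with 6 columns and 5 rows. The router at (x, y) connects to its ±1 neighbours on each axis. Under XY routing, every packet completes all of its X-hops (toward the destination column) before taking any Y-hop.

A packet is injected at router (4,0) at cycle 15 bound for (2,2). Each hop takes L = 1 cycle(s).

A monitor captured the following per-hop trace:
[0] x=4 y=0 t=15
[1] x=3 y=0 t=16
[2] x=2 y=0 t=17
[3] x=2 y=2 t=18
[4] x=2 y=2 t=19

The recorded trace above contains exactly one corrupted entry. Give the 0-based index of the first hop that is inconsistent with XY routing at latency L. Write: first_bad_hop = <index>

first_bad_hop = 3

check 1→ d=(-1,0) cyc+1: ok
check 2→ d=(-1,0) cyc+1: ok
check 3→ d=(0,2) cyc+1: BAD: non-unit step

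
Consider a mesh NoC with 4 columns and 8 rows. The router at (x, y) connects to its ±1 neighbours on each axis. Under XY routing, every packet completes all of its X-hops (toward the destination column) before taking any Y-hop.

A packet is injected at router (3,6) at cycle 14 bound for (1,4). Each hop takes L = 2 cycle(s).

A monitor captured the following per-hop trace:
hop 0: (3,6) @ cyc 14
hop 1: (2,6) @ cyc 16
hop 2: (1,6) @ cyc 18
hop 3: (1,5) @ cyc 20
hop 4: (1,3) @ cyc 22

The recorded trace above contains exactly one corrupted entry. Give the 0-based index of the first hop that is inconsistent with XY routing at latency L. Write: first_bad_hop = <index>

hop 1: step (-1,+0), +2 cyc — ok
hop 2: step (-1,+0), +2 cyc — ok
hop 3: step (+0,-1), +2 cyc — ok
hop 4: step (+0,-2), +2 cyc — BAD: non-unit step

first_bad_hop = 4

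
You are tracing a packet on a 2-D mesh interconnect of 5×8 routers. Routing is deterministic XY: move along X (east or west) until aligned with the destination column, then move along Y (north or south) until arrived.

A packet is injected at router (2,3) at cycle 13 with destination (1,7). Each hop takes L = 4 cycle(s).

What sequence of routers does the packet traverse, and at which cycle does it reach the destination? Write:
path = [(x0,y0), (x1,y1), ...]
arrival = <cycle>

path = [(2,3), (1,3), (1,4), (1,5), (1,6), (1,7)]
arrival = 33

[0] x=2 y=3 t=13
[1] x=1 y=3 t=17 →W
[2] x=1 y=4 t=21 →N
[3] x=1 y=5 t=25 →N
[4] x=1 y=6 t=29 →N
[5] x=1 y=7 t=33 →N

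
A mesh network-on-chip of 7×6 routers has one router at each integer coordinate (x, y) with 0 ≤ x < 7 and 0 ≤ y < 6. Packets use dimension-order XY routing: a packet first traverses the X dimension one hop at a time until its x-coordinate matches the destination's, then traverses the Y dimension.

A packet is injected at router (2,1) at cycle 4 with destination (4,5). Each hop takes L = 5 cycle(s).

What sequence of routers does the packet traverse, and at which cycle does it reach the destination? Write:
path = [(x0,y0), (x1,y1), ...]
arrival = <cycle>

src (2,1)  cyc=4
E→(3,1)  cyc=9
E→(4,1)  cyc=14
N→(4,2)  cyc=19
N→(4,3)  cyc=24
N→(4,4)  cyc=29
N→(4,5)  cyc=34

path = [(2,1), (3,1), (4,1), (4,2), (4,3), (4,4), (4,5)]
arrival = 34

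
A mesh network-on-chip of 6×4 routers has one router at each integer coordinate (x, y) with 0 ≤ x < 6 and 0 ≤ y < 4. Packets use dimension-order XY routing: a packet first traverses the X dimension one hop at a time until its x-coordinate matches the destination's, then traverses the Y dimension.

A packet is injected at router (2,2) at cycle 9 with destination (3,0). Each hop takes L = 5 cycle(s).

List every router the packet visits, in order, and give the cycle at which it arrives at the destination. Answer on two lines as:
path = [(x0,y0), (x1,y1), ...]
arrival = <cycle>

path = [(2,2), (3,2), (3,1), (3,0)]
arrival = 24

[0] x=2 y=2 t=9
[1] x=3 y=2 t=14 →E
[2] x=3 y=1 t=19 →S
[3] x=3 y=0 t=24 →S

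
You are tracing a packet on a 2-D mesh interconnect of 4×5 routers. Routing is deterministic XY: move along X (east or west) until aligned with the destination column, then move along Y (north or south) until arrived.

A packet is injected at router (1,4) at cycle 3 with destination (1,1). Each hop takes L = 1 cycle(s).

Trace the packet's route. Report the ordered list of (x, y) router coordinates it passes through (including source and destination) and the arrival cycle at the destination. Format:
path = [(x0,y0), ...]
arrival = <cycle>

path = [(1,4), (1,3), (1,2), (1,1)]
arrival = 6

hop 0: (1,4) @ cyc 3
hop 1: (1,3) @ cyc 4  [S]
hop 2: (1,2) @ cyc 5  [S]
hop 3: (1,1) @ cyc 6  [S]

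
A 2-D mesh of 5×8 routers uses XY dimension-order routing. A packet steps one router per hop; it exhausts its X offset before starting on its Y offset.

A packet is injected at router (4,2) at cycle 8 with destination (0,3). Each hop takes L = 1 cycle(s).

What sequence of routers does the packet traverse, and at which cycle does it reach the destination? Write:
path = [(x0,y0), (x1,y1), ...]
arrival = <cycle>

path = [(4,2), (3,2), (2,2), (1,2), (0,2), (0,3)]
arrival = 13

[0] x=4 y=2 t=8
[1] x=3 y=2 t=9 →W
[2] x=2 y=2 t=10 →W
[3] x=1 y=2 t=11 →W
[4] x=0 y=2 t=12 →W
[5] x=0 y=3 t=13 →N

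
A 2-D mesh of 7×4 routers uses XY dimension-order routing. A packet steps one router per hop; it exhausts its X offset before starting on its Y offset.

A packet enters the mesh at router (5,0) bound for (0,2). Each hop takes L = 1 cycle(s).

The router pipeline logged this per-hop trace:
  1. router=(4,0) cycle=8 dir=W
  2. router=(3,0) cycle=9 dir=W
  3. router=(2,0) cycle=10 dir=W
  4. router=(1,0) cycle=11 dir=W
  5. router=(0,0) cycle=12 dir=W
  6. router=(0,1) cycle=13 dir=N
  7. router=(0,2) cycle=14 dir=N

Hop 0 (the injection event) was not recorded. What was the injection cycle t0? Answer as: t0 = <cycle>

t0 = 7

At hop 1 the cycle is 8; in general cyc_k = t0 + kL.
So t0 = 8 − 1·1 = 7.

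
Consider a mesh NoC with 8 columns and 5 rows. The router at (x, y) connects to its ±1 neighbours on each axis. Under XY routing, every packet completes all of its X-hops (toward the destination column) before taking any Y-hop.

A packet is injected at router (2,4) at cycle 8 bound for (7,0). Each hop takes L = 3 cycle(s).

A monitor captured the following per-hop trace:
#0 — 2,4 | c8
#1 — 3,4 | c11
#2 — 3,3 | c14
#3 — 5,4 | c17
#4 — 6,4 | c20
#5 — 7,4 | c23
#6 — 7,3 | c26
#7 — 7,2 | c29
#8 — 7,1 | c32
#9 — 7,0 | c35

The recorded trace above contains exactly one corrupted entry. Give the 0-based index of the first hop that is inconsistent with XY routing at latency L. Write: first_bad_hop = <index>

check 1→ d=(1,0) cyc+3: ok
check 2→ d=(0,-1) cyc+3: BAD: Y-move but x=3≠7

first_bad_hop = 2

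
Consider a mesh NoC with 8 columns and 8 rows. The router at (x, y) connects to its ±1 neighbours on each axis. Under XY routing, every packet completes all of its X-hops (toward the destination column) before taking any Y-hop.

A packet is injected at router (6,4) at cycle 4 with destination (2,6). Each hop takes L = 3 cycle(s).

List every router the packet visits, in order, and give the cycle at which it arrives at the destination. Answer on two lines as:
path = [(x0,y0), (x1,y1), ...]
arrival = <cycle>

[0] x=6 y=4 t=4
[1] x=5 y=4 t=7 →W
[2] x=4 y=4 t=10 →W
[3] x=3 y=4 t=13 →W
[4] x=2 y=4 t=16 →W
[5] x=2 y=5 t=19 →N
[6] x=2 y=6 t=22 →N

path = [(6,4), (5,4), (4,4), (3,4), (2,4), (2,5), (2,6)]
arrival = 22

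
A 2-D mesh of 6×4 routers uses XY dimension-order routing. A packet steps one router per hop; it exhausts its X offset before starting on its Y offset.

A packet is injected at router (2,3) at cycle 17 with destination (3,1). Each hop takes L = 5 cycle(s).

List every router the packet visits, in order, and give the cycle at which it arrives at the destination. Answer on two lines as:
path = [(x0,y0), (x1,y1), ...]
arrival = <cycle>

path = [(2,3), (3,3), (3,2), (3,1)]
arrival = 32

[0] x=2 y=3 t=17
[1] x=3 y=3 t=22 →E
[2] x=3 y=2 t=27 →S
[3] x=3 y=1 t=32 →S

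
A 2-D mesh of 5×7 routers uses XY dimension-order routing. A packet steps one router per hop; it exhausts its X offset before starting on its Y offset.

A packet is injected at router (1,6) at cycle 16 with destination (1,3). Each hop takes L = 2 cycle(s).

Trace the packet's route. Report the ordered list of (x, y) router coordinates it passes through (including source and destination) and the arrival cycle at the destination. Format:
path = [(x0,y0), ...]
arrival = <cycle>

  0. router=(1,6) cycle=16 (inject)
  1. router=(1,5) cycle=18 dir=S
  2. router=(1,4) cycle=20 dir=S
  3. router=(1,3) cycle=22 dir=S

path = [(1,6), (1,5), (1,4), (1,3)]
arrival = 22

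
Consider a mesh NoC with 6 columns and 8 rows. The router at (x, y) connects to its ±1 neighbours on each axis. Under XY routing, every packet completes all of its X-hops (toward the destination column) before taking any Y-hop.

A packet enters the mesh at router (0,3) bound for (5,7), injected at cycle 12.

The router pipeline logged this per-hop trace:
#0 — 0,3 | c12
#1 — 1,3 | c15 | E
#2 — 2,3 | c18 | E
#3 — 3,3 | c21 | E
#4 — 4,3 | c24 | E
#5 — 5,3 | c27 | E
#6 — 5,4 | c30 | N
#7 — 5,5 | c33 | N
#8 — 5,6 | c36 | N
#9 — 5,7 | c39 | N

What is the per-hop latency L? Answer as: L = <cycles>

L = 3

From hop 0 (12) to hop 1 (15): +3 cycles.
Per-hop latency L = Δcyc = 3.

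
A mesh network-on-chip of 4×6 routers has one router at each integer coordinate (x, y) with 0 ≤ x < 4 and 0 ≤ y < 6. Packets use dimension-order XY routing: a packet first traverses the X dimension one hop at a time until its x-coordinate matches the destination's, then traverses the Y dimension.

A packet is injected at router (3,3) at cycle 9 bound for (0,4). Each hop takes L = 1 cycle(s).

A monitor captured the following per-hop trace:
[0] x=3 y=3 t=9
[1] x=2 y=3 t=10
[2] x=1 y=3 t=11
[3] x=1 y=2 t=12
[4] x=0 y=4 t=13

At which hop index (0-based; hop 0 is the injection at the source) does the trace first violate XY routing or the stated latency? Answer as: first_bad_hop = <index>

  1: Δx=-1 Δy=+0 Δt=1 [ok]
  2: Δx=-1 Δy=+0 Δt=1 [ok]
  3: Δx=+0 Δy=-1 Δt=1 [BAD: Y-move but x=1≠0]

first_bad_hop = 3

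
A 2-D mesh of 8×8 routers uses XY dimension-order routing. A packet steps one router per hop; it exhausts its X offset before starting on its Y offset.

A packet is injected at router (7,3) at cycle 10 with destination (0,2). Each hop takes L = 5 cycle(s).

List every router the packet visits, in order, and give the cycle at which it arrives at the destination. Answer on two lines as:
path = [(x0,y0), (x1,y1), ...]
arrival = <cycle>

t=10: at (7,3)
t=15: at (6,3) after W
t=20: at (5,3) after W
t=25: at (4,3) after W
t=30: at (3,3) after W
t=35: at (2,3) after W
t=40: at (1,3) after W
t=45: at (0,3) after W
t=50: at (0,2) after S

path = [(7,3), (6,3), (5,3), (4,3), (3,3), (2,3), (1,3), (0,3), (0,2)]
arrival = 50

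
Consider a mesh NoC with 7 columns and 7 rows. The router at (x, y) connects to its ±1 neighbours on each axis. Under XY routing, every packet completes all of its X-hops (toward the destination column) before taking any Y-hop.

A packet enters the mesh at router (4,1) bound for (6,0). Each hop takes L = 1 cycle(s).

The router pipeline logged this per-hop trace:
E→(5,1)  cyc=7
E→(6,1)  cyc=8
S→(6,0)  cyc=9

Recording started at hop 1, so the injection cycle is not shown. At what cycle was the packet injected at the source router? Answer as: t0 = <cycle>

Hop 1 reached at cycle 7; hop k is at t0 + k·L.
Subtract one hop: t0 = 7 − 1 = 6.

t0 = 6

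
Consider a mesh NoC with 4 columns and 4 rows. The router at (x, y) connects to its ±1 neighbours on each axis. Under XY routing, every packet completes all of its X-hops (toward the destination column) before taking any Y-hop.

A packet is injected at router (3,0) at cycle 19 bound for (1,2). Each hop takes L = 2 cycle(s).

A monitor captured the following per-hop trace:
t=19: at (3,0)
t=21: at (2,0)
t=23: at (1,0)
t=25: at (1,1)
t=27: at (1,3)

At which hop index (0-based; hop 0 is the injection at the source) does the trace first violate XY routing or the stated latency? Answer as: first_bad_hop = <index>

check 1→ d=(-1,0) cyc+2: ok
check 2→ d=(-1,0) cyc+2: ok
check 3→ d=(0,1) cyc+2: ok
check 4→ d=(0,2) cyc+2: BAD: non-unit step

first_bad_hop = 4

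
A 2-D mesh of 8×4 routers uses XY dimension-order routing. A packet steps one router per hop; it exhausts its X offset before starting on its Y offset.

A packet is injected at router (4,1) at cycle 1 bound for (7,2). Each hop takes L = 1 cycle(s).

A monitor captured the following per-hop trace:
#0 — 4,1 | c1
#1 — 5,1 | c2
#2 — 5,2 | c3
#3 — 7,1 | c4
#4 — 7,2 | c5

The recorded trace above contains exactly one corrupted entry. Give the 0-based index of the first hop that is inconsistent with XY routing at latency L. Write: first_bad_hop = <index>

first_bad_hop = 2

check 1→ d=(1,0) cyc+1: ok
check 2→ d=(0,1) cyc+1: BAD: Y-move but x=5≠7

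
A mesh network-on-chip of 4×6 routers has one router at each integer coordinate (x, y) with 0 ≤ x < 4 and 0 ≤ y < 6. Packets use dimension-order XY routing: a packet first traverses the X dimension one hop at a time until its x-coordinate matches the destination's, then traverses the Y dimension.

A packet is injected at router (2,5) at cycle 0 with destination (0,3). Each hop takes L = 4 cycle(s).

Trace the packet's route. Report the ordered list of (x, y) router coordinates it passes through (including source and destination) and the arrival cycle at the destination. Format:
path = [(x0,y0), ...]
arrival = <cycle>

  0. router=(2,5) cycle=0 (inject)
  1. router=(1,5) cycle=4 dir=W
  2. router=(0,5) cycle=8 dir=W
  3. router=(0,4) cycle=12 dir=S
  4. router=(0,3) cycle=16 dir=S

path = [(2,5), (1,5), (0,5), (0,4), (0,3)]
arrival = 16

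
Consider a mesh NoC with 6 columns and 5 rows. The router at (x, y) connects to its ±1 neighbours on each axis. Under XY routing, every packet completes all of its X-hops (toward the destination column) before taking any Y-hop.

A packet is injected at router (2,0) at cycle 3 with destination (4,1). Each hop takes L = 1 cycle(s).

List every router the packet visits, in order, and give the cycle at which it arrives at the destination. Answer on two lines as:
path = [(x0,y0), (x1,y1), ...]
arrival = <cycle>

path = [(2,0), (3,0), (4,0), (4,1)]
arrival = 6

#0 — 2,0 | c3
#1 — 3,0 | c4 | E
#2 — 4,0 | c5 | E
#3 — 4,1 | c6 | N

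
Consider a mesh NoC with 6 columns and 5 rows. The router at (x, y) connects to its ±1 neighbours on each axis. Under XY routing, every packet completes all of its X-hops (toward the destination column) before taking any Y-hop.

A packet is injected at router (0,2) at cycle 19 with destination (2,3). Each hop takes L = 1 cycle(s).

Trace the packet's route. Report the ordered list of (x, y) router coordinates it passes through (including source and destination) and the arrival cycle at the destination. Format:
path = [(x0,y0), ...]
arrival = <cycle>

t=19: at (0,2)
t=20: at (1,2) after E
t=21: at (2,2) after E
t=22: at (2,3) after N

path = [(0,2), (1,2), (2,2), (2,3)]
arrival = 22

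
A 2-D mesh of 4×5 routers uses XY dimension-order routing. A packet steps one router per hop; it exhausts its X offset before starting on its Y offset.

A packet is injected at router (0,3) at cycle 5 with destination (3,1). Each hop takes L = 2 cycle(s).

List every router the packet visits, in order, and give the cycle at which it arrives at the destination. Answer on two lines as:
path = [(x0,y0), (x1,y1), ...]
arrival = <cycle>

path = [(0,3), (1,3), (2,3), (3,3), (3,2), (3,1)]
arrival = 15

[0] x=0 y=3 t=5
[1] x=1 y=3 t=7 →E
[2] x=2 y=3 t=9 →E
[3] x=3 y=3 t=11 →E
[4] x=3 y=2 t=13 →S
[5] x=3 y=1 t=15 →S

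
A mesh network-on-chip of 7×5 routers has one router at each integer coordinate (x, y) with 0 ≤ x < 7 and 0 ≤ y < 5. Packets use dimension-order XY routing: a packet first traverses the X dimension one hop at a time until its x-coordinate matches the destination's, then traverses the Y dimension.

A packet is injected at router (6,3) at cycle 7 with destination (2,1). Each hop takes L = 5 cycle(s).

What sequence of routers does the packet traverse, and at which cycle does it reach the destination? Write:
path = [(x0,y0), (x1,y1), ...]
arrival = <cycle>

[0] x=6 y=3 t=7
[1] x=5 y=3 t=12 →W
[2] x=4 y=3 t=17 →W
[3] x=3 y=3 t=22 →W
[4] x=2 y=3 t=27 →W
[5] x=2 y=2 t=32 →S
[6] x=2 y=1 t=37 →S

path = [(6,3), (5,3), (4,3), (3,3), (2,3), (2,2), (2,1)]
arrival = 37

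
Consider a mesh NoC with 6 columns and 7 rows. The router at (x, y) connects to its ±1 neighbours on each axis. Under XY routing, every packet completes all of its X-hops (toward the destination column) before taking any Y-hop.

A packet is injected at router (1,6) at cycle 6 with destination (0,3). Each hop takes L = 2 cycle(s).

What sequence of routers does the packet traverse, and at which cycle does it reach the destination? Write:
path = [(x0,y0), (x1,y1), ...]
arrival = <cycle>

#0 — 1,6 | c6
#1 — 0,6 | c8 | W
#2 — 0,5 | c10 | S
#3 — 0,4 | c12 | S
#4 — 0,3 | c14 | S

path = [(1,6), (0,6), (0,5), (0,4), (0,3)]
arrival = 14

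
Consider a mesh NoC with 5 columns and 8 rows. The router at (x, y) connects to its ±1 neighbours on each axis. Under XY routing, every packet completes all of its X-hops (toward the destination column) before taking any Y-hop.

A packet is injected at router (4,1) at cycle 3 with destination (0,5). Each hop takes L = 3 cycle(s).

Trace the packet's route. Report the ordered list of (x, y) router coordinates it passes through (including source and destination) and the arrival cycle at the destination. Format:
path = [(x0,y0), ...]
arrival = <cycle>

path = [(4,1), (3,1), (2,1), (1,1), (0,1), (0,2), (0,3), (0,4), (0,5)]
arrival = 27

#0 — 4,1 | c3
#1 — 3,1 | c6 | W
#2 — 2,1 | c9 | W
#3 — 1,1 | c12 | W
#4 — 0,1 | c15 | W
#5 — 0,2 | c18 | N
#6 — 0,3 | c21 | N
#7 — 0,4 | c24 | N
#8 — 0,5 | c27 | N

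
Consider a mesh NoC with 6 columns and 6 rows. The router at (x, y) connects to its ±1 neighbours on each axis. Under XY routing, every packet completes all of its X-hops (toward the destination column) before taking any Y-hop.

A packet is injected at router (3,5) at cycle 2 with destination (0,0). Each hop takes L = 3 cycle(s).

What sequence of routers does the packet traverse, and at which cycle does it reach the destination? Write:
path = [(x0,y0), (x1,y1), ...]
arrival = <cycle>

t=2: at (3,5)
t=5: at (2,5) after W
t=8: at (1,5) after W
t=11: at (0,5) after W
t=14: at (0,4) after S
t=17: at (0,3) after S
t=20: at (0,2) after S
t=23: at (0,1) after S
t=26: at (0,0) after S

path = [(3,5), (2,5), (1,5), (0,5), (0,4), (0,3), (0,2), (0,1), (0,0)]
arrival = 26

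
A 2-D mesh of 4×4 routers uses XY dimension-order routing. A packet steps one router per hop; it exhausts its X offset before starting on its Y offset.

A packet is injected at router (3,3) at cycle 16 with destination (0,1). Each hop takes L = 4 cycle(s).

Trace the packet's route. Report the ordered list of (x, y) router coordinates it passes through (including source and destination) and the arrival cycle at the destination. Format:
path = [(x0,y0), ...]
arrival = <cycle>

hop 0: (3,3) @ cyc 16
hop 1: (2,3) @ cyc 20  [W]
hop 2: (1,3) @ cyc 24  [W]
hop 3: (0,3) @ cyc 28  [W]
hop 4: (0,2) @ cyc 32  [S]
hop 5: (0,1) @ cyc 36  [S]

path = [(3,3), (2,3), (1,3), (0,3), (0,2), (0,1)]
arrival = 36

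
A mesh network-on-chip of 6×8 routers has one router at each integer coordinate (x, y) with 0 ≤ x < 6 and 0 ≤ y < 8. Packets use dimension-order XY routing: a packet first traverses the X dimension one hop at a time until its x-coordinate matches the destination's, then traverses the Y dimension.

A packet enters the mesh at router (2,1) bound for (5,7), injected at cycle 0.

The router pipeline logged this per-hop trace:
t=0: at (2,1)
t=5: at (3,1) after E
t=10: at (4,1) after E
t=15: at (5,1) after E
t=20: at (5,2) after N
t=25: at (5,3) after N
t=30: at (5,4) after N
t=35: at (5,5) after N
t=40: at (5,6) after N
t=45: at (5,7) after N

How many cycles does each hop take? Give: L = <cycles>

Between hops 0 and 1 the cycle counter advances 5 − 0 = 5.
Each hop adds L, hence L = 5.

L = 5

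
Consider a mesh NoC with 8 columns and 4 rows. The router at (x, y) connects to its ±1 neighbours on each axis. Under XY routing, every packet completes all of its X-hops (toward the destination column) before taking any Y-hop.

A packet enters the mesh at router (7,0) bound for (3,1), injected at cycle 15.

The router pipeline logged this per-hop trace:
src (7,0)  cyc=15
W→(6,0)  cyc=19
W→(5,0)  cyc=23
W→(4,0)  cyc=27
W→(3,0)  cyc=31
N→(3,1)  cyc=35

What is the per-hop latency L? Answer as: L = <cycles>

L = 4

Between hops 0 and 1 the cycle counter advances 19 − 15 = 4.
One hop costs L cycles, so L = 4.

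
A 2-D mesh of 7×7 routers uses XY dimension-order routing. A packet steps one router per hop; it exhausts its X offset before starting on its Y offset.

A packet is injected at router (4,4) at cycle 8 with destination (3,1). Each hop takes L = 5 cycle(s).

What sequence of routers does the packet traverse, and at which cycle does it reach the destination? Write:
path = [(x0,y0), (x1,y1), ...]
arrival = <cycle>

t=8: at (4,4)
t=13: at (3,4) after W
t=18: at (3,3) after S
t=23: at (3,2) after S
t=28: at (3,1) after S

path = [(4,4), (3,4), (3,3), (3,2), (3,1)]
arrival = 28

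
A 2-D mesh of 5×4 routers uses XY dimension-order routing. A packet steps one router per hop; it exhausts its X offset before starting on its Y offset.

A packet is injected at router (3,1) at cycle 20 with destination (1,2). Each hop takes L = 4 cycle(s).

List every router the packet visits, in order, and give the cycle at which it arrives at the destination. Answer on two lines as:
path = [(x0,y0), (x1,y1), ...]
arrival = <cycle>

path = [(3,1), (2,1), (1,1), (1,2)]
arrival = 32

  0. router=(3,1) cycle=20 (inject)
  1. router=(2,1) cycle=24 dir=W
  2. router=(1,1) cycle=28 dir=W
  3. router=(1,2) cycle=32 dir=N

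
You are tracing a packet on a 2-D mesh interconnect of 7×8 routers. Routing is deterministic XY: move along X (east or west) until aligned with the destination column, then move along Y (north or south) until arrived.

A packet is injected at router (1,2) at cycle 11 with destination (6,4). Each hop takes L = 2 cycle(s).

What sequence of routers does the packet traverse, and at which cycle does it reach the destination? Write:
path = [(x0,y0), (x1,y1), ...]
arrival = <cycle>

t=11: at (1,2)
t=13: at (2,2) after E
t=15: at (3,2) after E
t=17: at (4,2) after E
t=19: at (5,2) after E
t=21: at (6,2) after E
t=23: at (6,3) after N
t=25: at (6,4) after N

path = [(1,2), (2,2), (3,2), (4,2), (5,2), (6,2), (6,3), (6,4)]
arrival = 25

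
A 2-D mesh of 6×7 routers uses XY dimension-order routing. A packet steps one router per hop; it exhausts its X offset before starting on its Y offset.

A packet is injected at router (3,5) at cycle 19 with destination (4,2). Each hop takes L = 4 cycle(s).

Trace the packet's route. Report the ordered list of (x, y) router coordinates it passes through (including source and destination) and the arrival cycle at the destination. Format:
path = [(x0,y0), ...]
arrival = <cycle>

t=19: at (3,5)
t=23: at (4,5) after E
t=27: at (4,4) after S
t=31: at (4,3) after S
t=35: at (4,2) after S

path = [(3,5), (4,5), (4,4), (4,3), (4,2)]
arrival = 35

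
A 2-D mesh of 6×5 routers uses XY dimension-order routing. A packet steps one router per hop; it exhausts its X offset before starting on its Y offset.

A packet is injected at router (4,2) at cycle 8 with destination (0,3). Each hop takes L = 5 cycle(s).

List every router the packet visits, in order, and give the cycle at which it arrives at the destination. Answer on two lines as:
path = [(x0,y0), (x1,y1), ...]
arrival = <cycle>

path = [(4,2), (3,2), (2,2), (1,2), (0,2), (0,3)]
arrival = 33

[0] x=4 y=2 t=8
[1] x=3 y=2 t=13 →W
[2] x=2 y=2 t=18 →W
[3] x=1 y=2 t=23 →W
[4] x=0 y=2 t=28 →W
[5] x=0 y=3 t=33 →N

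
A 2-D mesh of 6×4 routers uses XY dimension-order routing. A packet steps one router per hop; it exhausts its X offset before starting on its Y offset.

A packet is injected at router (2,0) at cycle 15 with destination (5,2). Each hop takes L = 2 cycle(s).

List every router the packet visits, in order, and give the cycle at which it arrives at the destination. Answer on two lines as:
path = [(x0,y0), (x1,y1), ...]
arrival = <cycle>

[0] x=2 y=0 t=15
[1] x=3 y=0 t=17 →E
[2] x=4 y=0 t=19 →E
[3] x=5 y=0 t=21 →E
[4] x=5 y=1 t=23 →N
[5] x=5 y=2 t=25 →N

path = [(2,0), (3,0), (4,0), (5,0), (5,1), (5,2)]
arrival = 25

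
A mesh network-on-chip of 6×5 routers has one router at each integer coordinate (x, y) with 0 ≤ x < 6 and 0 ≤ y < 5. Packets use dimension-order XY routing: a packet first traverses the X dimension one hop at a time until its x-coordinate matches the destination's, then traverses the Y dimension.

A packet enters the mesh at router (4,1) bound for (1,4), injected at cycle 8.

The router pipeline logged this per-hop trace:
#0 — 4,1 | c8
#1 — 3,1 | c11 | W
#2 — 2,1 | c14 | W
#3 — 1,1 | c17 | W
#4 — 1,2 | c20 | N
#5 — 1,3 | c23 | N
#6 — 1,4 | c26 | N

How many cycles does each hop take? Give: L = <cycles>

From hop 0 (8) to hop 1 (11): +3 cycles.
One hop costs L cycles, so L = 3.

L = 3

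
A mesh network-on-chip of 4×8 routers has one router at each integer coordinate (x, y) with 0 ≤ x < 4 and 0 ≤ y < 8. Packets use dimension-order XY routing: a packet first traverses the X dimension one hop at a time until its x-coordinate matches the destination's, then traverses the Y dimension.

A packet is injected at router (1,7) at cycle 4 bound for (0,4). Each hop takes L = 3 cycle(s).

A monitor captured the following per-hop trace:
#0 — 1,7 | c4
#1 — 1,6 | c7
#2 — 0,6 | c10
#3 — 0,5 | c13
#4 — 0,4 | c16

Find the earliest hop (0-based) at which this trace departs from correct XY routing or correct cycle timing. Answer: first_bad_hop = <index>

first_bad_hop = 1

check 1→ d=(0,-1) cyc+3: BAD: Y-move but x=1≠0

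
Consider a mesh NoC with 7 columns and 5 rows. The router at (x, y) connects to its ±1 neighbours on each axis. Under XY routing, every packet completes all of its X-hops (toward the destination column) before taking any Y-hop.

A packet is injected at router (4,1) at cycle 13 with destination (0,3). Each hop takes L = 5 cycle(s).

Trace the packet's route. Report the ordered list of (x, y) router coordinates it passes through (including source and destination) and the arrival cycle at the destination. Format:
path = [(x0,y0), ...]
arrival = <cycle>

  0. router=(4,1) cycle=13 (inject)
  1. router=(3,1) cycle=18 dir=W
  2. router=(2,1) cycle=23 dir=W
  3. router=(1,1) cycle=28 dir=W
  4. router=(0,1) cycle=33 dir=W
  5. router=(0,2) cycle=38 dir=N
  6. router=(0,3) cycle=43 dir=N

path = [(4,1), (3,1), (2,1), (1,1), (0,1), (0,2), (0,3)]
arrival = 43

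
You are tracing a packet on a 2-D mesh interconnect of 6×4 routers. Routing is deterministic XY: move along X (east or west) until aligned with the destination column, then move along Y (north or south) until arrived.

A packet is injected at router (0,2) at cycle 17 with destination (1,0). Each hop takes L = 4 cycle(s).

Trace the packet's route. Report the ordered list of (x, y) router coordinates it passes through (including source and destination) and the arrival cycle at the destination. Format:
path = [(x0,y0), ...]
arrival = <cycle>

path = [(0,2), (1,2), (1,1), (1,0)]
arrival = 29

[0] x=0 y=2 t=17
[1] x=1 y=2 t=21 →E
[2] x=1 y=1 t=25 →S
[3] x=1 y=0 t=29 →S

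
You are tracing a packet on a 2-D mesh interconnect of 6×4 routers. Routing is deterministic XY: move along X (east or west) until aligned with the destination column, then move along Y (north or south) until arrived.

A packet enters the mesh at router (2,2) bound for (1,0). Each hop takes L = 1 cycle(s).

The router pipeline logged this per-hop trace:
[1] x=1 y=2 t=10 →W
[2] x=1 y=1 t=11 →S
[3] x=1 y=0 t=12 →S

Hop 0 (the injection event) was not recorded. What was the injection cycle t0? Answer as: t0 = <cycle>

The first recorded entry is hop 1 at cycle 10.
Therefore t0 = 10 − L = 9.

t0 = 9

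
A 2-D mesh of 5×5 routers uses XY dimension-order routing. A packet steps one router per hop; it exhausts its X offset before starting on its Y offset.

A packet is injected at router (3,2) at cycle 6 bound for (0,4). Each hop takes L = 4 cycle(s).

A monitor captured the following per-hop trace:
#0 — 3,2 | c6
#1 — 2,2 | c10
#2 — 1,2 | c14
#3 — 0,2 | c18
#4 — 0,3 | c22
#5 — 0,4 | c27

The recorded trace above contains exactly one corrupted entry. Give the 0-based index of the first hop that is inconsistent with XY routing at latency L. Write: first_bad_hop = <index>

check 1→ d=(-1,0) cyc+4: ok
check 2→ d=(-1,0) cyc+4: ok
check 3→ d=(-1,0) cyc+4: ok
check 4→ d=(0,1) cyc+4: ok
check 5→ d=(0,1) cyc+5: BAD: Δcyc=5≠L

first_bad_hop = 5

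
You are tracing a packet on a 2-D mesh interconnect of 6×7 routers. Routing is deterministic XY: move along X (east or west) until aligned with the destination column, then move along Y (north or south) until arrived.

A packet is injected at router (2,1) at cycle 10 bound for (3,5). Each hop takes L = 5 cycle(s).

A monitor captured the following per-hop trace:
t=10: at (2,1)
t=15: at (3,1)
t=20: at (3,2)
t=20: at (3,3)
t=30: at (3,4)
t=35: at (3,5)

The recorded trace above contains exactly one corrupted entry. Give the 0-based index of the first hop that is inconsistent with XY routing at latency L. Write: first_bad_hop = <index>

  1: Δx=+1 Δy=+0 Δt=5 [ok]
  2: Δx=+0 Δy=+1 Δt=5 [ok]
  3: Δx=+0 Δy=+1 Δt=0 [BAD: Δcyc=0≠L]

first_bad_hop = 3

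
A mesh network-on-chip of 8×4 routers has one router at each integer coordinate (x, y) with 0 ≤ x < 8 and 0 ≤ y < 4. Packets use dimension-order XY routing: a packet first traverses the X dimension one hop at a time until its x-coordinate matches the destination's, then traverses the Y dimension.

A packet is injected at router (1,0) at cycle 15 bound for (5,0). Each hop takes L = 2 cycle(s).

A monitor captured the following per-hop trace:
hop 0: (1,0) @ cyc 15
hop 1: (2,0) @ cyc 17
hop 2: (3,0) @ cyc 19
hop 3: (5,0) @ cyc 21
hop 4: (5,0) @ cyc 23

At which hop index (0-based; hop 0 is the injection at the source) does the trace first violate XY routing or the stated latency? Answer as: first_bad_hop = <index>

first_bad_hop = 3

hop 1: step (+1,+0), +2 cyc — ok
hop 2: step (+1,+0), +2 cyc — ok
hop 3: step (+2,+0), +2 cyc — BAD: non-unit step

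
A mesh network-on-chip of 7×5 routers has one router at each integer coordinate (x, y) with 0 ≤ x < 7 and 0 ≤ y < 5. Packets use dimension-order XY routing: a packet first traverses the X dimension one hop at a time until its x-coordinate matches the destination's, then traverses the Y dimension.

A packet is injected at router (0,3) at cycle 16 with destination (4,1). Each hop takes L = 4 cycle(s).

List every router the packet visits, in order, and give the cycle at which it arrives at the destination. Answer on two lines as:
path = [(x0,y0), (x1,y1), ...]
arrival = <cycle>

hop 0: (0,3) @ cyc 16
hop 1: (1,3) @ cyc 20  [E]
hop 2: (2,3) @ cyc 24  [E]
hop 3: (3,3) @ cyc 28  [E]
hop 4: (4,3) @ cyc 32  [E]
hop 5: (4,2) @ cyc 36  [S]
hop 6: (4,1) @ cyc 40  [S]

path = [(0,3), (1,3), (2,3), (3,3), (4,3), (4,2), (4,1)]
arrival = 40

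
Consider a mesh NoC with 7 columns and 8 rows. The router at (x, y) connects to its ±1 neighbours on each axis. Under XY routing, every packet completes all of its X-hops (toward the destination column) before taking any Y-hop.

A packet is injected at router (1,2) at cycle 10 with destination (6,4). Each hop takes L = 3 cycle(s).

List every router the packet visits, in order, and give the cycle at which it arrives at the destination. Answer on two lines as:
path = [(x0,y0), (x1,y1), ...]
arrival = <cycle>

path = [(1,2), (2,2), (3,2), (4,2), (5,2), (6,2), (6,3), (6,4)]
arrival = 31

t=10: at (1,2)
t=13: at (2,2) after E
t=16: at (3,2) after E
t=19: at (4,2) after E
t=22: at (5,2) after E
t=25: at (6,2) after E
t=28: at (6,3) after N
t=31: at (6,4) after N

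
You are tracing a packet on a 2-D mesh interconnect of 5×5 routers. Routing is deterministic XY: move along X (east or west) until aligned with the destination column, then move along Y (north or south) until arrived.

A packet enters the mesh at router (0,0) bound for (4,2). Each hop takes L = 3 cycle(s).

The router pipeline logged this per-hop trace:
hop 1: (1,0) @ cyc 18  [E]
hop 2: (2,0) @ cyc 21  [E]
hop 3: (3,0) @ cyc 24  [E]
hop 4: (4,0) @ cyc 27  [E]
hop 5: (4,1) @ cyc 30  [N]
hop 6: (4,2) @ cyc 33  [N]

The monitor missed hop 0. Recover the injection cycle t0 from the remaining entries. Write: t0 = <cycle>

At hop 1 the cycle is 18; in general cyc_k = t0 + kL.
Therefore t0 = 18 − L = 15.

t0 = 15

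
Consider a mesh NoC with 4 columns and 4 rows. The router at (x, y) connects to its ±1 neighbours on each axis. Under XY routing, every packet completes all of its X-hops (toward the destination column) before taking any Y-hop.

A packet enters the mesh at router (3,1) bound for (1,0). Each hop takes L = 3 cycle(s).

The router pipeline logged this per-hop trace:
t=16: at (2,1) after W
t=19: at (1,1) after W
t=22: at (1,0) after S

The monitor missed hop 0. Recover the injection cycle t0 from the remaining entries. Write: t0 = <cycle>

At hop 1 the cycle is 16; in general cyc_k = t0 + kL.
t0 = cyc[1] − L = 16 − 3 = 13.

t0 = 13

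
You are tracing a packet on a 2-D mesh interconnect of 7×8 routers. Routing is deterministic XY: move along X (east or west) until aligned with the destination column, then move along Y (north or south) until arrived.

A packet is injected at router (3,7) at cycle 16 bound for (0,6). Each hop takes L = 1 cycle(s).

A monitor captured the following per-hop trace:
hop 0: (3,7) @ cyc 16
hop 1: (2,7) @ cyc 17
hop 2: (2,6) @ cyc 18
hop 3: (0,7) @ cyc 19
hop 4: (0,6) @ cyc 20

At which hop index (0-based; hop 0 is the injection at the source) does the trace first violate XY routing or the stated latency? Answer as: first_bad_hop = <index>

hop 1: step (-1,+0), +1 cyc — ok
hop 2: step (+0,-1), +1 cyc — BAD: Y-move but x=2≠0

first_bad_hop = 2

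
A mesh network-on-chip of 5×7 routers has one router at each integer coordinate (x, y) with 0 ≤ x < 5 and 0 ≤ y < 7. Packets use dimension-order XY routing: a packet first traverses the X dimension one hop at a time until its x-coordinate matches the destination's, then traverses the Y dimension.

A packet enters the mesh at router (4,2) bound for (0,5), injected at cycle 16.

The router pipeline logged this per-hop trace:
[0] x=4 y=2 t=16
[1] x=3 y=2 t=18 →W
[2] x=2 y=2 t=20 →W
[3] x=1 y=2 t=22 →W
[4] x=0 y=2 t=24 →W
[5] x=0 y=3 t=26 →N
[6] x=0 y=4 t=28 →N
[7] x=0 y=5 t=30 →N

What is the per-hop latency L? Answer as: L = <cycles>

From hop 0 (16) to hop 1 (18): +2 cycles.
Per-hop latency L = Δcyc = 2.

L = 2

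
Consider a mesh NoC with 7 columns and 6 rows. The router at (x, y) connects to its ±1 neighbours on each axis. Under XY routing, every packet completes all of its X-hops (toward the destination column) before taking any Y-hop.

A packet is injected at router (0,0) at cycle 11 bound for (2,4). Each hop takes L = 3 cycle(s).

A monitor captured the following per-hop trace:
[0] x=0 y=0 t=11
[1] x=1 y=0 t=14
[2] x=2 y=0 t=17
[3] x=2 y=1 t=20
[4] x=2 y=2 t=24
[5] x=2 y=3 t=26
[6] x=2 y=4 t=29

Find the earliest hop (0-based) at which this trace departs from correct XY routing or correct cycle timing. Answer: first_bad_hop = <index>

hop 1: step (+1,+0), +3 cyc — ok
hop 2: step (+1,+0), +3 cyc — ok
hop 3: step (+0,+1), +3 cyc — ok
hop 4: step (+0,+1), +4 cyc — BAD: Δcyc=4≠L

first_bad_hop = 4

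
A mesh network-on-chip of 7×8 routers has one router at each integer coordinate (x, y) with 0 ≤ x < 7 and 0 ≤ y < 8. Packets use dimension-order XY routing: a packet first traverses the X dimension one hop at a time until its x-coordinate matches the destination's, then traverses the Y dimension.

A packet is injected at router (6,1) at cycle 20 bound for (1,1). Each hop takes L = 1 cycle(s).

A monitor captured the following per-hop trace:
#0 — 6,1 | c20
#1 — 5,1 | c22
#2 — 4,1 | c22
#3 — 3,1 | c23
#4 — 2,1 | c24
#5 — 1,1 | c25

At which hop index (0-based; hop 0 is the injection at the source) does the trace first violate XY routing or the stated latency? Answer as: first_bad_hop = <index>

first_bad_hop = 1

hop 1: step (-1,+0), +2 cyc — BAD: Δcyc=2≠L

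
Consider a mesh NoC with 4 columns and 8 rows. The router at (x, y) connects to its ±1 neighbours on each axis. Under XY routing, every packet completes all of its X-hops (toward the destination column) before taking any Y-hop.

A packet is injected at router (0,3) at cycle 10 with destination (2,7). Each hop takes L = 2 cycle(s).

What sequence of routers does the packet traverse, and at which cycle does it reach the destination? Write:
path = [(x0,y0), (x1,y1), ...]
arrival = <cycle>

path = [(0,3), (1,3), (2,3), (2,4), (2,5), (2,6), (2,7)]
arrival = 22

  0. router=(0,3) cycle=10 (inject)
  1. router=(1,3) cycle=12 dir=E
  2. router=(2,3) cycle=14 dir=E
  3. router=(2,4) cycle=16 dir=N
  4. router=(2,5) cycle=18 dir=N
  5. router=(2,6) cycle=20 dir=N
  6. router=(2,7) cycle=22 dir=N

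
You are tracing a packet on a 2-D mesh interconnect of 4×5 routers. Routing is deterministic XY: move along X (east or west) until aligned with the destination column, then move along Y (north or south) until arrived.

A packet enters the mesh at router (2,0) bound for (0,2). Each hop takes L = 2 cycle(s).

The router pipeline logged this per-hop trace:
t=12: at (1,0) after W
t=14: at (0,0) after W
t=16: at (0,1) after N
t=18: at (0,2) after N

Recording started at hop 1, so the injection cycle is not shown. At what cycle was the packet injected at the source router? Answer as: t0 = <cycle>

cyc[1] = 12 and cyc[k] = t0 + k·L for every k.
Therefore t0 = 12 − L = 10.

t0 = 10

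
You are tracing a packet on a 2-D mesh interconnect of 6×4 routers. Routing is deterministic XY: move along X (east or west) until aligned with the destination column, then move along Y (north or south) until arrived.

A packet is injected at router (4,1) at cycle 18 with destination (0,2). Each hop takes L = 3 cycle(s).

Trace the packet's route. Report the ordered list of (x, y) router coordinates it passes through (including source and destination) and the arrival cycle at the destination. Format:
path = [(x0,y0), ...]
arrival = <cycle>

path = [(4,1), (3,1), (2,1), (1,1), (0,1), (0,2)]
arrival = 33

hop 0: (4,1) @ cyc 18
hop 1: (3,1) @ cyc 21  [W]
hop 2: (2,1) @ cyc 24  [W]
hop 3: (1,1) @ cyc 27  [W]
hop 4: (0,1) @ cyc 30  [W]
hop 5: (0,2) @ cyc 33  [N]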